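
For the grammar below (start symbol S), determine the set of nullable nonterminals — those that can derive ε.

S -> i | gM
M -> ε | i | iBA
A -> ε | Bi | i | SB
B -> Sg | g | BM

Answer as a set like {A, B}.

Directly nullable (have an ε-rule): {A, M}.
Not nullable: B, S — each has a terminal in every rule's right-hand side or depends on a non-nullable symbol.

{A, M}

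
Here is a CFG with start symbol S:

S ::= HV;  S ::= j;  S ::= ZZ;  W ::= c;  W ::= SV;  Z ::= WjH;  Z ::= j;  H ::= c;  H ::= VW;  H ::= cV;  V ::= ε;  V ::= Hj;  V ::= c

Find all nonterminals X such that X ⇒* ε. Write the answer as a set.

{V}

Directly nullable (have an ε-rule): {V}.
Not nullable: H, S, W, Z — each has a terminal in every rule's right-hand side or depends on a non-nullable symbol.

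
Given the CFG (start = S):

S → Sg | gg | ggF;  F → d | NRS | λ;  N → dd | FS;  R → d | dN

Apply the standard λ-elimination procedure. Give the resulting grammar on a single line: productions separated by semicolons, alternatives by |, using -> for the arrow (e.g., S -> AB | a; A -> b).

Nullable set: {F}.
S -> ggF: F nullable, giving gg | ggF.
Drop F -> λ.
N -> FS: F nullable, giving FS | S.
Unchanged (no nullable symbols): S -> Sg; S -> gg; F -> NRS; F -> d; N -> dd; R -> d; R -> dN.

S -> Sg | gg | ggF; F -> d | NRS; N -> S | FS | dd; R -> d | dN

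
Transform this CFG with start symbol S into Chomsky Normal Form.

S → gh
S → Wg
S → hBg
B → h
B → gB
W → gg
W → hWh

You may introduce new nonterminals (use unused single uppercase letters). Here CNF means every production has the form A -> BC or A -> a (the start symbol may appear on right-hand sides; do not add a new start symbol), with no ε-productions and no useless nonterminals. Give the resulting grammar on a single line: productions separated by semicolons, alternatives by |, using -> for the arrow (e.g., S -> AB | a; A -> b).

S -> AC | CD | WA; A -> g; B -> h | AB; C -> h; D -> BA; E -> WC; W -> AA | CE

No ε-productions.
No unit productions to eliminate.
TERM: introduce A -> g, C -> h and substitute in every rule of length ≥2.
BIN: S -> CBA becomes S -> CD, D -> BA; W -> CWC becomes W -> CE, E -> WC.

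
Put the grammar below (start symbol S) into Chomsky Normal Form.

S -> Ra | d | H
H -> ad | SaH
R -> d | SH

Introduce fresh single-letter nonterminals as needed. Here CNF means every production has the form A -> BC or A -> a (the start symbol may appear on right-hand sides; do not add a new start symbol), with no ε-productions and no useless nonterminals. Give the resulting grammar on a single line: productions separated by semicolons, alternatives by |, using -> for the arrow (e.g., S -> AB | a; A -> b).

S -> d | AB | RA | SD; A -> a; B -> d; C -> AH; D -> AH; H -> AB | SC; R -> d | SH

No ε-productions.
After unit-elimination: S -> d | Ra | ad | SaH; H -> ad | SaH; R -> d | SH.
TERM: introduce A -> a, B -> d and substitute in every rule of length ≥2.
BIN: H -> SAH becomes H -> SC, C -> AH; S -> SAH becomes S -> SD, D -> AH.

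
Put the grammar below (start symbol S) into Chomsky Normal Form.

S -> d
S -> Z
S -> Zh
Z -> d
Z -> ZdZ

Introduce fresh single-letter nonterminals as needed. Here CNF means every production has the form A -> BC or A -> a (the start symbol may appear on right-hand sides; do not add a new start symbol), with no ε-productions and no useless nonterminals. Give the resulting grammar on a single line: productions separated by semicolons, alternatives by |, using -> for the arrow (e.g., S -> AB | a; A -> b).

No ε-productions.
After unit-elimination: S -> d | Zh | ZdZ; Z -> d | ZdZ.
TERM: introduce A -> d, B -> h and substitute in every rule of length ≥2.
BIN: S -> ZAZ becomes S -> ZC, C -> AZ; Z -> ZAZ becomes Z -> ZD, D -> AZ.

S -> d | ZB | ZC; A -> d; B -> h; C -> AZ; D -> AZ; Z -> d | ZD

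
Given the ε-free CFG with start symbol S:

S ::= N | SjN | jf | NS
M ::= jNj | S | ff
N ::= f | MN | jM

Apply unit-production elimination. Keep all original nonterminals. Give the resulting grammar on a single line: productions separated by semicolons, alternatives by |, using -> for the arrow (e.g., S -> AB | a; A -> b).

Unit productions: M->S, S->N.
Unit pairs (A ⇒* B via units): (M,N), (M,S), (S,N).
S: inherits non-unit rules of {N, S} → MN | NS | SjN | f | jM | jf.
M: inherits non-unit rules of {M, N, S} → MN | NS | SjN | f | ff | jM | jNj | jf.
N: inherits non-unit rules of {N} → MN | f | jM.

S -> f | MN | NS | jM | jf | SjN; M -> f | MN | NS | ff | jM | jf | SjN | jNj; N -> f | MN | jM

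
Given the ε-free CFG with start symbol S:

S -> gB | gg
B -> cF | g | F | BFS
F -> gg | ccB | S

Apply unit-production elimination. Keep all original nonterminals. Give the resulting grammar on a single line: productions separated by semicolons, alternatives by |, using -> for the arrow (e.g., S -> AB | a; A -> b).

S -> gB | gg; B -> g | cF | gB | gg | BFS | ccB; F -> gB | gg | ccB

Unit productions: B->F, F->S.
Unit pairs (A ⇒* B via units): (B,F), (B,S), (F,S).
S: inherits non-unit rules of {S} → gB | gg.
B: inherits non-unit rules of {B, F, S} → BFS | cF | ccB | g | gB | gg.
F: inherits non-unit rules of {F, S} → ccB | gB | gg.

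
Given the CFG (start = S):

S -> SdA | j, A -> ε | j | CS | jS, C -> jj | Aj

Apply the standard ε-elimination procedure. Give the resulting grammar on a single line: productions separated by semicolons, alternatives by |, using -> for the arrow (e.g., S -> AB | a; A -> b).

S -> j | Sd | SdA; A -> j | CS | jS; C -> j | Aj | jj

Nullable set: {A}.
S -> SdA: A nullable, giving Sd | SdA.
Drop A -> ε.
C -> Aj: A nullable, giving Aj | j.
Unchanged (no nullable symbols): S -> j; A -> CS; A -> j; A -> jS; C -> jj.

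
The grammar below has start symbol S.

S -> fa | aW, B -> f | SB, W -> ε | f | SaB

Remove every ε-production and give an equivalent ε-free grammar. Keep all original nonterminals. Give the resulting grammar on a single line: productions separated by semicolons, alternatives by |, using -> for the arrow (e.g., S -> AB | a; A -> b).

S -> a | aW | fa; B -> f | SB; W -> f | SaB

Nullable set: {W}.
S -> aW: W nullable, giving a | aW.
Drop W -> ε.
Unchanged (no nullable symbols): S -> fa; B -> SB; B -> f; W -> SaB; W -> f.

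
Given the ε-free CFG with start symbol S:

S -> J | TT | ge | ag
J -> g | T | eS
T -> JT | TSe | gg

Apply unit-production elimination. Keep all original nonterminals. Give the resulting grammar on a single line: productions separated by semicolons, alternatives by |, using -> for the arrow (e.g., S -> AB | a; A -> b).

S -> g | JT | TT | ag | eS | ge | gg | TSe; J -> g | JT | eS | gg | TSe; T -> JT | gg | TSe

Unit productions: J->T, S->J.
Unit pairs (A ⇒* B via units): (J,T), (S,J), (S,T).
S: inherits non-unit rules of {J, S, T} → JT | TSe | TT | ag | eS | g | ge | gg.
J: inherits non-unit rules of {J, T} → JT | TSe | eS | g | gg.
T: inherits non-unit rules of {T} → JT | TSe | gg.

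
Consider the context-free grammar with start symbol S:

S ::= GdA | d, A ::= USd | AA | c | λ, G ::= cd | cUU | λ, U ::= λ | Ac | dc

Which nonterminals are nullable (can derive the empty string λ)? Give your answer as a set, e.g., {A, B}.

Directly nullable (have an ε-rule): {A, G, U}.
Not nullable: S — each has a terminal in every rule's right-hand side or depends on a non-nullable symbol.

{A, G, U}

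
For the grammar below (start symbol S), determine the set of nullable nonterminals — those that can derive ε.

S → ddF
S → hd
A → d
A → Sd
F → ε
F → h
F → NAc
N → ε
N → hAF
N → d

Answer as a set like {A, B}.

Directly nullable (have an ε-rule): {F, N}.
Not nullable: A, S — each has a terminal in every rule's right-hand side or depends on a non-nullable symbol.

{F, N}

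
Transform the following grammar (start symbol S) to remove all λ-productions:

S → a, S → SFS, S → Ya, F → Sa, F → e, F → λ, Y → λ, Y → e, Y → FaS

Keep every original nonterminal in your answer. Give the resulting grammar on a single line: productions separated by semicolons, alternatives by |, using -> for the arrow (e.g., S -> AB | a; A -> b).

S -> a | SS | Ya | SFS; F -> e | Sa; Y -> e | aS | FaS

Nullable set: {F, Y}.
S -> SFS: F nullable, giving SFS | SS.
S -> Ya: Y nullable, giving Ya | a.
Drop F -> λ.
Drop Y -> λ.
Y -> FaS: F nullable, giving FaS | aS.
Unchanged (no nullable symbols): S -> a; F -> Sa; F -> e; Y -> e.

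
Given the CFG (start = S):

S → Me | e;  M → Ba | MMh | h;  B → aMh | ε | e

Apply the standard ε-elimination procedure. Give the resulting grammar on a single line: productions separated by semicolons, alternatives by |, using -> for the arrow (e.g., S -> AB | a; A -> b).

S -> e | Me; B -> e | aMh; M -> a | h | Ba | MMh

Nullable set: {B}.
Drop B -> ε.
M -> Ba: B nullable, giving Ba | a.
Unchanged (no nullable symbols): S -> Me; S -> e; B -> aMh; B -> e; M -> MMh; M -> h.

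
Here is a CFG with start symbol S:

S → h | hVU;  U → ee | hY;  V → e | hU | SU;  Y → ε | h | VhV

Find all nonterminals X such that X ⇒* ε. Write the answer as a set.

{Y}

Directly nullable (have an ε-rule): {Y}.
Not nullable: S, U, V — each has a terminal in every rule's right-hand side or depends on a non-nullable symbol.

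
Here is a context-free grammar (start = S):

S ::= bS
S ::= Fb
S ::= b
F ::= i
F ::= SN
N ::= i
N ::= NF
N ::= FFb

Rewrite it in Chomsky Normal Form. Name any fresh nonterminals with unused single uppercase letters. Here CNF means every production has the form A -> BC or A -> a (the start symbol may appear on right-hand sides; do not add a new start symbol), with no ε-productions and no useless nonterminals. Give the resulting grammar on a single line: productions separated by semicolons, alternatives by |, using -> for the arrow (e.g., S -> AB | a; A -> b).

No ε-productions.
No unit productions to eliminate.
TERM: introduce A -> b and substitute in every rule of length ≥2.
BIN: N -> FFA becomes N -> FB, B -> FA.

S -> b | AS | FA; A -> b; B -> FA; F -> i | SN; N -> i | FB | NF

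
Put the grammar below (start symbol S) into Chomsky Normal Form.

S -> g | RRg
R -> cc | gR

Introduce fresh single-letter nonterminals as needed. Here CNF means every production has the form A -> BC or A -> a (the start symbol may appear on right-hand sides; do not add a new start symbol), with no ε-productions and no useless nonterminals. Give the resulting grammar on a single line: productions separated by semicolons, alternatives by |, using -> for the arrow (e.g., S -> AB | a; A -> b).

No ε-productions.
No unit productions to eliminate.
TERM: introduce A -> c, B -> g and substitute in every rule of length ≥2.
BIN: S -> RRB becomes S -> RC, C -> RB.

S -> g | RC; A -> c; B -> g; C -> RB; R -> AA | BR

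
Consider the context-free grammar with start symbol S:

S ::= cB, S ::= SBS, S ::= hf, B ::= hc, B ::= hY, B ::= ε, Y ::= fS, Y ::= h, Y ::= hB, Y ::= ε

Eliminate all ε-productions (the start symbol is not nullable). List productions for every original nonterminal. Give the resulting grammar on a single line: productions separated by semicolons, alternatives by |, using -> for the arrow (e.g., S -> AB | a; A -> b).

S -> c | SS | cB | hf | SBS; B -> h | hY | hc; Y -> h | fS | hB

Nullable set: {B, Y}.
S -> SBS: B nullable, giving SBS | SS.
S -> cB: B nullable, giving c | cB.
Drop B -> ε.
B -> hY: Y nullable, giving h | hY.
Drop Y -> ε.
Y -> hB: B nullable, giving h | hB.
Unchanged (no nullable symbols): S -> hf; B -> hc; Y -> fS; Y -> h.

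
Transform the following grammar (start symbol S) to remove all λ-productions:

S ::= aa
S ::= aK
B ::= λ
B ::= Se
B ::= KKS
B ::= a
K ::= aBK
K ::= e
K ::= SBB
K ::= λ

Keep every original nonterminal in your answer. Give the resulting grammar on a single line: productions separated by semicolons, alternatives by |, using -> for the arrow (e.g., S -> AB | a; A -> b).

Nullable set: {B, K}.
S -> aK: K nullable, giving a | aK.
Drop B -> λ.
B -> KKS: K, K nullable, giving KKS | KS | S.
Drop K -> λ.
K -> SBB: B, B nullable, giving S | SB | SBB.
K -> aBK: B, K nullable, giving a | aB | aBK | aK.
Unchanged (no nullable symbols): S -> aa; B -> Se; B -> a; K -> e.

S -> a | aK | aa; B -> S | a | KS | Se | KKS; K -> S | a | e | SB | aB | aK | SBB | aBK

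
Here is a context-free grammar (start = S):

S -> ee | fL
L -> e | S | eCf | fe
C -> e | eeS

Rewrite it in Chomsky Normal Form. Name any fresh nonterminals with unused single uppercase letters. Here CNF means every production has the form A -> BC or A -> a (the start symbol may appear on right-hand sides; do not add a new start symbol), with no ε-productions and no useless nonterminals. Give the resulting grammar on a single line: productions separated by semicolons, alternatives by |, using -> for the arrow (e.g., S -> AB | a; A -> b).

No ε-productions.
After unit-elimination: S -> ee | fL; C -> e | eeS; L -> e | ee | fL | fe | eCf.
TERM: introduce A -> e, B -> f and substitute in every rule of length ≥2.
BIN: C -> AAS becomes C -> AD, D -> AS; L -> ACB becomes L -> AE, E -> CB.

S -> AA | BL; A -> e; B -> f; C -> e | AD; D -> AS; E -> CB; L -> e | AA | AE | BA | BL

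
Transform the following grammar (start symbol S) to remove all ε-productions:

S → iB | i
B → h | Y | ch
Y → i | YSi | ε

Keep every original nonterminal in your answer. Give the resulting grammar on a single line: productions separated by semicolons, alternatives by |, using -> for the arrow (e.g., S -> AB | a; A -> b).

S -> i | iB; B -> Y | h | ch; Y -> i | Si | YSi

Nullable set: {B, Y}.
S -> iB: B nullable, giving i | iB.
B -> Y: Y nullable, giving Y.
Drop Y -> ε.
Y -> YSi: Y nullable, giving Si | YSi.
Unchanged (no nullable symbols): S -> i; B -> ch; B -> h; Y -> i.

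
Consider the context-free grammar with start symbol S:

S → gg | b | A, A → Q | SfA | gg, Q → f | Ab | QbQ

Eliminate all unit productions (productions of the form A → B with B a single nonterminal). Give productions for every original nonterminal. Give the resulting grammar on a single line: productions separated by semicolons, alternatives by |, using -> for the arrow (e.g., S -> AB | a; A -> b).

Unit productions: A->Q, S->A.
Unit pairs (A ⇒* B via units): (A,Q), (S,A), (S,Q).
S: inherits non-unit rules of {A, Q, S} → Ab | QbQ | SfA | b | f | gg.
A: inherits non-unit rules of {A, Q} → Ab | QbQ | SfA | f | gg.
Q: inherits non-unit rules of {Q} → Ab | QbQ | f.

S -> b | f | Ab | gg | QbQ | SfA; A -> f | Ab | gg | QbQ | SfA; Q -> f | Ab | QbQ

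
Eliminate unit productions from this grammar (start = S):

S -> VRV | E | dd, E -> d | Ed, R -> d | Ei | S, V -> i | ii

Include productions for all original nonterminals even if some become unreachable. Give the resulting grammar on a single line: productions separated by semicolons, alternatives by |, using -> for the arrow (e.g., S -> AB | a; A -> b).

Unit productions: R->S, S->E.
Unit pairs (A ⇒* B via units): (R,E), (R,S), (S,E).
S: inherits non-unit rules of {E, S} → Ed | VRV | d | dd.
E: inherits non-unit rules of {E} → Ed | d.
R: inherits non-unit rules of {E, R, S} → Ed | Ei | VRV | d | dd.
V: inherits non-unit rules of {V} → i | ii.

S -> d | Ed | dd | VRV; E -> d | Ed; R -> d | Ed | Ei | dd | VRV; V -> i | ii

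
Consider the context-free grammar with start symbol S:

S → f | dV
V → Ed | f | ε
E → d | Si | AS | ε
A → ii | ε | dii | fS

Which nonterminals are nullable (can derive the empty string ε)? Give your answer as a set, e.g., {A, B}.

{A, E, V}

Directly nullable (have an ε-rule): {A, E, V}.
Not nullable: S — each has a terminal in every rule's right-hand side or depends on a non-nullable symbol.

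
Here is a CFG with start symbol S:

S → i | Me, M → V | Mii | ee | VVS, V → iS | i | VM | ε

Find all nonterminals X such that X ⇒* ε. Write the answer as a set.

Directly nullable (have an ε-rule): {V}.
M is nullable via M -> V (every symbol on the right is already known nullable).
Not nullable: S — each has a terminal in every rule's right-hand side or depends on a non-nullable symbol.

{M, V}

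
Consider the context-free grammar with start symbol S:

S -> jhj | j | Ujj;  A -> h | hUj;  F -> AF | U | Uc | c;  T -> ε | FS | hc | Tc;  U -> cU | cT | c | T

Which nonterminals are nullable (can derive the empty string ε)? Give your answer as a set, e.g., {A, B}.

{F, T, U}

Directly nullable (have an ε-rule): {T}.
U is nullable via U -> T (every symbol on the right is already known nullable).
F is nullable via F -> U (every symbol on the right is already known nullable).
Not nullable: A, S — each has a terminal in every rule's right-hand side or depends on a non-nullable symbol.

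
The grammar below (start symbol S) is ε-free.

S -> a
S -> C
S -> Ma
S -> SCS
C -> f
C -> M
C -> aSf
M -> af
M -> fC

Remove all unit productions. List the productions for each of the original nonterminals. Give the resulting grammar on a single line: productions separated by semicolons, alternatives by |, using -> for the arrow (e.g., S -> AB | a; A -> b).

S -> a | f | Ma | af | fC | SCS | aSf; C -> f | af | fC | aSf; M -> af | fC

Unit productions: C->M, S->C.
Unit pairs (A ⇒* B via units): (C,M), (S,C), (S,M).
S: inherits non-unit rules of {C, M, S} → Ma | SCS | a | aSf | af | f | fC.
C: inherits non-unit rules of {C, M} → aSf | af | f | fC.
M: inherits non-unit rules of {M} → af | fC.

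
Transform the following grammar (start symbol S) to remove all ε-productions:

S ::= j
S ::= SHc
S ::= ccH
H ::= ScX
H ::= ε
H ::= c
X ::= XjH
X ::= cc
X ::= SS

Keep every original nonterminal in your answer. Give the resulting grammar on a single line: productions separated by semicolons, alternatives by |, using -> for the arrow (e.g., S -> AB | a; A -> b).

Nullable set: {H}.
S -> SHc: H nullable, giving SHc | Sc.
S -> ccH: H nullable, giving cc | ccH.
Drop H -> ε.
X -> XjH: H nullable, giving Xj | XjH.
Unchanged (no nullable symbols): S -> j; H -> ScX; H -> c; X -> SS; X -> cc.

S -> j | Sc | cc | SHc | ccH; H -> c | ScX; X -> SS | Xj | cc | XjH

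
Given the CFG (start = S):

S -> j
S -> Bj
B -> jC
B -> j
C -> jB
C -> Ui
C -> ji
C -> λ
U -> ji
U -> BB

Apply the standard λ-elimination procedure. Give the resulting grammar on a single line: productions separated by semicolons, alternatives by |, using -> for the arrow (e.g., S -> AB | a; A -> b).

S -> j | Bj; B -> j | jC; C -> Ui | jB | ji; U -> BB | ji

Nullable set: {C}.
B -> jC: C nullable, giving j | jC.
Drop C -> λ.
Unchanged (no nullable symbols): S -> Bj; S -> j; B -> j; C -> Ui; C -> jB; C -> ji; U -> BB; U -> ji.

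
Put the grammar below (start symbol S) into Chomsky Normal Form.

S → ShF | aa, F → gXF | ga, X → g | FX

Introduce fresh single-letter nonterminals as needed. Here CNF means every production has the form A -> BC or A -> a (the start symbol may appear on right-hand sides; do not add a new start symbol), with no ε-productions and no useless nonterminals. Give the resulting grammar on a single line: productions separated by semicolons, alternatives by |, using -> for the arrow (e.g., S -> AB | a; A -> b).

No ε-productions.
No unit productions to eliminate.
TERM: introduce B -> a, A -> g, C -> h and substitute in every rule of length ≥2.
BIN: F -> AXF becomes F -> AD, D -> XF; S -> SCF becomes S -> SE, E -> CF.

S -> BB | SE; A -> g; B -> a; C -> h; D -> XF; E -> CF; F -> AB | AD; X -> g | FX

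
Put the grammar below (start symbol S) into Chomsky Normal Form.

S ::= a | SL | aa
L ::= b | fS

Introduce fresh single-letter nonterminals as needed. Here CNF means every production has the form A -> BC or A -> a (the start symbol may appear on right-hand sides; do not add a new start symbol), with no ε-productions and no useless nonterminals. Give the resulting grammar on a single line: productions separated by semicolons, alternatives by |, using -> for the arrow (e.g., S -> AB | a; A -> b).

S -> a | BB | SL; A -> f; B -> a; L -> b | AS

No ε-productions.
No unit productions to eliminate.
TERM: introduce B -> a, A -> f and substitute in every rule of length ≥2.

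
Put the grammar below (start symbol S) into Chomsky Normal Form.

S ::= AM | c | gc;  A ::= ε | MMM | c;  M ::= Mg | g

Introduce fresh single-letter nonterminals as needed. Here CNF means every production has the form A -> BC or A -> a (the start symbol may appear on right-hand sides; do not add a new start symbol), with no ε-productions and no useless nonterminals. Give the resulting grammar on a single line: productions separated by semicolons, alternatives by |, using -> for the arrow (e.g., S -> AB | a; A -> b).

Nullable: {A}; after ε-elimination: S -> M | c | AM | gc; A -> c | MMM; M -> g | Mg.
After unit-elimination: S -> c | g | AM | Mg | gc; A -> c | MMM; M -> g | Mg.
TERM: introduce C -> c, B -> g and substitute in every rule of length ≥2.
BIN: A -> MMM becomes A -> MD, D -> MM.

S -> c | g | AM | BC | MB; A -> c | MD; B -> g; C -> c; D -> MM; M -> g | MB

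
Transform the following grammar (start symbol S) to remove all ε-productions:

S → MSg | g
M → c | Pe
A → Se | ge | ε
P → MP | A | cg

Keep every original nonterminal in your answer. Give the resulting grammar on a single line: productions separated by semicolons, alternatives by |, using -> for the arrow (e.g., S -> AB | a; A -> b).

S -> g | MSg; A -> Se | ge; M -> c | e | Pe; P -> A | M | MP | cg

Nullable set: {A, P}.
Drop A -> ε.
M -> Pe: P nullable, giving Pe | e.
P -> A: A nullable, giving A.
P -> MP: P nullable, giving M | MP.
Unchanged (no nullable symbols): S -> MSg; S -> g; A -> Se; A -> ge; M -> c; P -> cg.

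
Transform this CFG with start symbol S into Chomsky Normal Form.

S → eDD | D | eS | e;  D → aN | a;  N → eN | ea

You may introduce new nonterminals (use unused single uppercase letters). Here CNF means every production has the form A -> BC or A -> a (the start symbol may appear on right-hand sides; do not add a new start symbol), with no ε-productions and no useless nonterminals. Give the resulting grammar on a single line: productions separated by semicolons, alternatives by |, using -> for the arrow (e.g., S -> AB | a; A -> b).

No ε-productions.
After unit-elimination: S -> a | e | aN | eS | eDD; D -> a | aN; N -> eN | ea.
TERM: introduce A -> a, B -> e and substitute in every rule of length ≥2.
BIN: S -> BDD becomes S -> BC, C -> DD.

S -> a | e | AN | BC | BS; A -> a; B -> e; C -> DD; D -> a | AN; N -> BA | BN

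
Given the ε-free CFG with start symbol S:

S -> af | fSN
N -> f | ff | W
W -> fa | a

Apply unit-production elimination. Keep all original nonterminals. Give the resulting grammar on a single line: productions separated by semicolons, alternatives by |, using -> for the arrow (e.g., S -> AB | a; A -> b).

S -> af | fSN; N -> a | f | fa | ff; W -> a | fa

Unit productions: N->W.
Unit pairs (A ⇒* B via units): (N,W).
S: inherits non-unit rules of {S} → af | fSN.
N: inherits non-unit rules of {N, W} → a | f | fa | ff.
W: inherits non-unit rules of {W} → a | fa.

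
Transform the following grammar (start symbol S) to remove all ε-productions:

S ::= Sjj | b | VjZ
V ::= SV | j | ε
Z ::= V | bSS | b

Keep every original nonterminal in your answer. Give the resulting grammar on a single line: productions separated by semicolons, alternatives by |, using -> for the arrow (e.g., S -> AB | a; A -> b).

S -> b | j | Vj | jZ | Sjj | VjZ; V -> S | j | SV; Z -> V | b | bSS

Nullable set: {V, Z}.
S -> VjZ: V, Z nullable, giving Vj | VjZ | j | jZ.
Drop V -> ε.
V -> SV: V nullable, giving S | SV.
Z -> V: V nullable, giving V.
Unchanged (no nullable symbols): S -> Sjj; S -> b; V -> j; Z -> b; Z -> bSS.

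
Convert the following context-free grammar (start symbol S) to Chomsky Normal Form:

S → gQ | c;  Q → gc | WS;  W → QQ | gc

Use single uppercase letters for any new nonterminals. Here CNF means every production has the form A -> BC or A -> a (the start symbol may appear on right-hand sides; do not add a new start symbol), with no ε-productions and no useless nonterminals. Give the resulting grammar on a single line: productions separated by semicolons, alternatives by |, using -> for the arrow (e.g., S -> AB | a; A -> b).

S -> c | AQ; A -> g; B -> c; Q -> AB | WS; W -> AB | QQ

No ε-productions.
No unit productions to eliminate.
TERM: introduce B -> c, A -> g and substitute in every rule of length ≥2.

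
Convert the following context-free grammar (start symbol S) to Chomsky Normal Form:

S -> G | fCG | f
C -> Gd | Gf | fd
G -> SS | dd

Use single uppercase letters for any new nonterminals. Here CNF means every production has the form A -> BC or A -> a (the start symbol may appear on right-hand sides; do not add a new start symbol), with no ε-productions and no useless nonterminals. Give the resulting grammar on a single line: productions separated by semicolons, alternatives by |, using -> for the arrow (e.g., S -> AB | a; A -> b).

S -> f | AA | BD | SS; A -> d; B -> f; C -> BA | GA | GB; D -> CG; G -> AA | SS

No ε-productions.
After unit-elimination: S -> f | SS | dd | fCG; C -> Gd | Gf | fd; G -> SS | dd.
TERM: introduce A -> d, B -> f and substitute in every rule of length ≥2.
BIN: S -> BCG becomes S -> BD, D -> CG.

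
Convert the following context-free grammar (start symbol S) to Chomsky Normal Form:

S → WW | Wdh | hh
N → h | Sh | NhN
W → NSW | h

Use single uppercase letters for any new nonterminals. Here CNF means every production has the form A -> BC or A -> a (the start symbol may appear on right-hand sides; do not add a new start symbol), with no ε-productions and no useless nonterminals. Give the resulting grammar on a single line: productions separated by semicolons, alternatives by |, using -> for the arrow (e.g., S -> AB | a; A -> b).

No ε-productions.
No unit productions to eliminate.
TERM: introduce B -> d, A -> h and substitute in every rule of length ≥2.
BIN: N -> NAN becomes N -> NC, C -> AN; S -> WBA becomes S -> WD, D -> BA; W -> NSW becomes W -> NE, E -> SW.

S -> AA | WD | WW; A -> h; B -> d; C -> AN; D -> BA; E -> SW; N -> h | NC | SA; W -> h | NE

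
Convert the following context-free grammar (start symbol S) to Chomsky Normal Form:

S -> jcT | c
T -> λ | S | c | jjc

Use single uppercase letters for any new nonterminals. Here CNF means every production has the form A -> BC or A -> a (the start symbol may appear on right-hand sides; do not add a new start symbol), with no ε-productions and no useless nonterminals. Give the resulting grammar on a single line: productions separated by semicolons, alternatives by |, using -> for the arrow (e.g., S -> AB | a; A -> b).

S -> c | AB | AC; A -> j; B -> c; C -> BT; D -> AB; E -> BT; T -> c | AB | AD | AE

Nullable: {T}; after ε-elimination: S -> c | jc | jcT; T -> S | c | jjc.
After unit-elimination: S -> c | jc | jcT; T -> c | jc | jcT | jjc.
TERM: introduce B -> c, A -> j and substitute in every rule of length ≥2.
BIN: S -> ABT becomes S -> AC, C -> BT; T -> AAB becomes T -> AD, D -> AB; T -> ABT becomes T -> AE, E -> BT.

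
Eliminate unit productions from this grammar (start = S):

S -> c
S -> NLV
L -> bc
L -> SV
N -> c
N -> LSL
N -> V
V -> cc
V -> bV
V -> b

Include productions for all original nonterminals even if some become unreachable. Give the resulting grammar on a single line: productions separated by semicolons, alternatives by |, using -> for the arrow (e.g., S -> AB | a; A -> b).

Unit productions: N->V.
Unit pairs (A ⇒* B via units): (N,V).
S: inherits non-unit rules of {S} → NLV | c.
L: inherits non-unit rules of {L} → SV | bc.
N: inherits non-unit rules of {N, V} → LSL | b | bV | c | cc.
V: inherits non-unit rules of {V} → b | bV | cc.

S -> c | NLV; L -> SV | bc; N -> b | c | bV | cc | LSL; V -> b | bV | cc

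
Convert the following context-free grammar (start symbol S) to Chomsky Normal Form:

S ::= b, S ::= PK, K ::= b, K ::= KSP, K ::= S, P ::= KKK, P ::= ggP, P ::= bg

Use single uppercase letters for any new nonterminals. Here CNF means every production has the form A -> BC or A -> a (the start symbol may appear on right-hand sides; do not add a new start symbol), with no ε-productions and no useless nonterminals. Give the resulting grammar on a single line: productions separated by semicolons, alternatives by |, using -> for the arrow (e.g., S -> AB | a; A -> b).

S -> b | PK; A -> b; B -> g; C -> SP; D -> BP; E -> KK; K -> b | KC | PK; P -> AB | BD | KE

No ε-productions.
After unit-elimination: S -> b | PK; K -> b | PK | KSP; P -> bg | KKK | ggP.
TERM: introduce A -> b, B -> g and substitute in every rule of length ≥2.
BIN: K -> KSP becomes K -> KC, C -> SP; P -> BBP becomes P -> BD, D -> BP; P -> KKK becomes P -> KE, E -> KK.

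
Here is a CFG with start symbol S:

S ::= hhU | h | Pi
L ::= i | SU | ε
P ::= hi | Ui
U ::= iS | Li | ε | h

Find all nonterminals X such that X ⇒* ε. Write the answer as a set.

{L, U}

Directly nullable (have an ε-rule): {L, U}.
Not nullable: P, S — each has a terminal in every rule's right-hand side or depends on a non-nullable symbol.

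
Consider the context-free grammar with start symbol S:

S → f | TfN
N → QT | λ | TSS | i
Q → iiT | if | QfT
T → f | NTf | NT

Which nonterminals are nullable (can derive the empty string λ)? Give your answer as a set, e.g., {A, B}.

{N}

Directly nullable (have an ε-rule): {N}.
Not nullable: Q, S, T — each has a terminal in every rule's right-hand side or depends on a non-nullable symbol.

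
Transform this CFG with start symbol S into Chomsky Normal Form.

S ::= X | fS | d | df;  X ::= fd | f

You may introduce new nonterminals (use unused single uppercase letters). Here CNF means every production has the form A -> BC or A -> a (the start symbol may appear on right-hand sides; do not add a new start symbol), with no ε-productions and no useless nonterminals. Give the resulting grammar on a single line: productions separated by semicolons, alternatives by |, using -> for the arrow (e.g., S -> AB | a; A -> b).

No ε-productions.
After unit-elimination: S -> d | f | df | fS | fd; X -> f | fd.
TERM: introduce A -> d, B -> f and substitute in every rule of length ≥2.
Drop unreachable/unproductive: X.

S -> d | f | AB | BA | BS; A -> d; B -> f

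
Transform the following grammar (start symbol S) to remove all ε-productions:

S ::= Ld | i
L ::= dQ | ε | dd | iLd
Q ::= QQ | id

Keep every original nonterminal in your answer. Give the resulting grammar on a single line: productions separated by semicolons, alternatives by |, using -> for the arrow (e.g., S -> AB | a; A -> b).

S -> d | i | Ld; L -> dQ | dd | id | iLd; Q -> QQ | id

Nullable set: {L}.
S -> Ld: L nullable, giving Ld | d.
Drop L -> ε.
L -> iLd: L nullable, giving iLd | id.
Unchanged (no nullable symbols): S -> i; L -> dQ; L -> dd; Q -> QQ; Q -> id.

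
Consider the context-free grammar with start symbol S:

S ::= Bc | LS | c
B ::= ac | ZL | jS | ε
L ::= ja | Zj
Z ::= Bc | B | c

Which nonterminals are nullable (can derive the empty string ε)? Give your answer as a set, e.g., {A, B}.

{B, Z}

Directly nullable (have an ε-rule): {B}.
Z is nullable via Z -> B (every symbol on the right is already known nullable).
Not nullable: L, S — each has a terminal in every rule's right-hand side or depends on a non-nullable symbol.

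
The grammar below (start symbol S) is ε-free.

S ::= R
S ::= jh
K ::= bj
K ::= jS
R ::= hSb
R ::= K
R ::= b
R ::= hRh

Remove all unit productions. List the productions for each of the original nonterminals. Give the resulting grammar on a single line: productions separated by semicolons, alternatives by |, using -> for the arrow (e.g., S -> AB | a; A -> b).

S -> b | bj | jS | jh | hRh | hSb; K -> bj | jS; R -> b | bj | jS | hRh | hSb

Unit productions: R->K, S->R.
Unit pairs (A ⇒* B via units): (R,K), (S,K), (S,R).
S: inherits non-unit rules of {K, R, S} → b | bj | hRh | hSb | jS | jh.
K: inherits non-unit rules of {K} → bj | jS.
R: inherits non-unit rules of {K, R} → b | bj | hRh | hSb | jS.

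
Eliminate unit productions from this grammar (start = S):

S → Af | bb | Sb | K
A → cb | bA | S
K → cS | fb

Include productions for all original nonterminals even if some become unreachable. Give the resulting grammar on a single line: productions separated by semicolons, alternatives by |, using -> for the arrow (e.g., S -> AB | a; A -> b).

Unit productions: A->S, S->K.
Unit pairs (A ⇒* B via units): (A,K), (A,S), (S,K).
S: inherits non-unit rules of {K, S} → Af | Sb | bb | cS | fb.
A: inherits non-unit rules of {A, K, S} → Af | Sb | bA | bb | cS | cb | fb.
K: inherits non-unit rules of {K} → cS | fb.

S -> Af | Sb | bb | cS | fb; A -> Af | Sb | bA | bb | cS | cb | fb; K -> cS | fb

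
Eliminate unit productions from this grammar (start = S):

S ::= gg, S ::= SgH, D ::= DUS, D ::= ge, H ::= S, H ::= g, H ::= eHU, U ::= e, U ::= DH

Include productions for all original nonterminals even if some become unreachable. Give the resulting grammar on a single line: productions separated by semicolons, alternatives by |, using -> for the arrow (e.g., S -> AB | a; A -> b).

Unit productions: H->S.
Unit pairs (A ⇒* B via units): (H,S).
S: inherits non-unit rules of {S} → SgH | gg.
D: inherits non-unit rules of {D} → DUS | ge.
H: inherits non-unit rules of {H, S} → SgH | eHU | g | gg.
U: inherits non-unit rules of {U} → DH | e.

S -> gg | SgH; D -> ge | DUS; H -> g | gg | SgH | eHU; U -> e | DH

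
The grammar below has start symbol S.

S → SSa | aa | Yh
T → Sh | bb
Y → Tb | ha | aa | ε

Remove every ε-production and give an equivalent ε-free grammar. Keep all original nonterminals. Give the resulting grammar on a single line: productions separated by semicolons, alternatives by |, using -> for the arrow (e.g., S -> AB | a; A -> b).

S -> h | Yh | aa | SSa; T -> Sh | bb; Y -> Tb | aa | ha

Nullable set: {Y}.
S -> Yh: Y nullable, giving Yh | h.
Drop Y -> ε.
Unchanged (no nullable symbols): S -> SSa; S -> aa; T -> Sh; T -> bb; Y -> Tb; Y -> aa; Y -> ha.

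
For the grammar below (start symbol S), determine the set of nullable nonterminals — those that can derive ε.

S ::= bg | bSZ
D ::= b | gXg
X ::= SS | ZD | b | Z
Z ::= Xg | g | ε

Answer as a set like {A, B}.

Directly nullable (have an ε-rule): {Z}.
X is nullable via X -> Z (every symbol on the right is already known nullable).
Not nullable: D, S — each has a terminal in every rule's right-hand side or depends on a non-nullable symbol.

{X, Z}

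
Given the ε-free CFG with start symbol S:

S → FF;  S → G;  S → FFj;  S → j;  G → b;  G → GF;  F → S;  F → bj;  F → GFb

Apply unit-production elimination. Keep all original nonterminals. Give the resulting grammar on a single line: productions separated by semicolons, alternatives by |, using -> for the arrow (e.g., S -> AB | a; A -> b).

Unit productions: F->S, S->G.
Unit pairs (A ⇒* B via units): (F,G), (F,S), (S,G).
S: inherits non-unit rules of {G, S} → FF | FFj | GF | b | j.
F: inherits non-unit rules of {F, G, S} → FF | FFj | GF | GFb | b | bj | j.
G: inherits non-unit rules of {G} → GF | b.

S -> b | j | FF | GF | FFj; F -> b | j | FF | GF | bj | FFj | GFb; G -> b | GF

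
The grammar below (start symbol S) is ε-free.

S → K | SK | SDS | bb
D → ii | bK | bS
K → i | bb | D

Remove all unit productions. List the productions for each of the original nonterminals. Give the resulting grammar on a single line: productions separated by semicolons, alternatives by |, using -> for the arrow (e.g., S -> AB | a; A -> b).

Unit productions: K->D, S->K.
Unit pairs (A ⇒* B via units): (K,D), (S,D), (S,K).
S: inherits non-unit rules of {D, K, S} → SDS | SK | bK | bS | bb | i | ii.
D: inherits non-unit rules of {D} → bK | bS | ii.
K: inherits non-unit rules of {D, K} → bK | bS | bb | i | ii.

S -> i | SK | bK | bS | bb | ii | SDS; D -> bK | bS | ii; K -> i | bK | bS | bb | ii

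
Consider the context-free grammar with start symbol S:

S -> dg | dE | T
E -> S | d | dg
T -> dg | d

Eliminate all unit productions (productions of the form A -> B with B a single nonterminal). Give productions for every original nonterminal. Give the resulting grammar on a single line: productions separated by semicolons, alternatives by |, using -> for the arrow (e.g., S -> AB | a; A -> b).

S -> d | dE | dg; E -> d | dE | dg; T -> d | dg

Unit productions: E->S, S->T.
Unit pairs (A ⇒* B via units): (E,S), (E,T), (S,T).
S: inherits non-unit rules of {S, T} → d | dE | dg.
E: inherits non-unit rules of {E, S, T} → d | dE | dg.
T: inherits non-unit rules of {T} → d | dg.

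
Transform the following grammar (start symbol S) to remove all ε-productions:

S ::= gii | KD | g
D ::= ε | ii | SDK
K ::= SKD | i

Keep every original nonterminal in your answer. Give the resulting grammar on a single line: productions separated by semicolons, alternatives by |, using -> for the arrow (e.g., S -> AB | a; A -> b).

Nullable set: {D}.
S -> KD: D nullable, giving K | KD.
Drop D -> ε.
D -> SDK: D nullable, giving SDK | SK.
K -> SKD: D nullable, giving SK | SKD.
Unchanged (no nullable symbols): S -> g; S -> gii; D -> ii; K -> i.

S -> K | g | KD | gii; D -> SK | ii | SDK; K -> i | SK | SKD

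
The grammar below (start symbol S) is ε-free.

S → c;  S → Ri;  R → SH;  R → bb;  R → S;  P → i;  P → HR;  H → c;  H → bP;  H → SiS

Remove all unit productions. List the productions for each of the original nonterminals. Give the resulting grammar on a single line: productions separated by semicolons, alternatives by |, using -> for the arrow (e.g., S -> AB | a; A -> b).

S -> c | Ri; H -> c | bP | SiS; P -> i | HR; R -> c | Ri | SH | bb

Unit productions: R->S.
Unit pairs (A ⇒* B via units): (R,S).
S: inherits non-unit rules of {S} → Ri | c.
H: inherits non-unit rules of {H} → SiS | bP | c.
P: inherits non-unit rules of {P} → HR | i.
R: inherits non-unit rules of {R, S} → Ri | SH | bb | c.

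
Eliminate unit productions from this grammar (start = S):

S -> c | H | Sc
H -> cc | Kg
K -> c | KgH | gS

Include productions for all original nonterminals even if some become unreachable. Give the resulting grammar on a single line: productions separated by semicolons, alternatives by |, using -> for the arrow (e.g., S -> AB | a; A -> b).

S -> c | Kg | Sc | cc; H -> Kg | cc; K -> c | gS | KgH

Unit productions: S->H.
Unit pairs (A ⇒* B via units): (S,H).
S: inherits non-unit rules of {H, S} → Kg | Sc | c | cc.
H: inherits non-unit rules of {H} → Kg | cc.
K: inherits non-unit rules of {K} → KgH | c | gS.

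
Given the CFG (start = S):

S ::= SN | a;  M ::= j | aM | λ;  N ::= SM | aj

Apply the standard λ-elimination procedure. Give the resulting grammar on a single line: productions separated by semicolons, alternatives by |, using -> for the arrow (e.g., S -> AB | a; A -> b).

Nullable set: {M}.
Drop M -> λ.
M -> aM: M nullable, giving a | aM.
N -> SM: M nullable, giving S | SM.
Unchanged (no nullable symbols): S -> SN; S -> a; M -> j; N -> aj.

S -> a | SN; M -> a | j | aM; N -> S | SM | aj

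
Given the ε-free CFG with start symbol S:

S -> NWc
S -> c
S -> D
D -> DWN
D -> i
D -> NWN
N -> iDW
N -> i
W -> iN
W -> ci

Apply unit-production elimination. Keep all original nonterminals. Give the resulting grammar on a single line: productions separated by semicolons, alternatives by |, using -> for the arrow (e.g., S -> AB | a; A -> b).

Unit productions: S->D.
Unit pairs (A ⇒* B via units): (S,D).
S: inherits non-unit rules of {D, S} → DWN | NWN | NWc | c | i.
D: inherits non-unit rules of {D} → DWN | NWN | i.
N: inherits non-unit rules of {N} → i | iDW.
W: inherits non-unit rules of {W} → ci | iN.

S -> c | i | DWN | NWN | NWc; D -> i | DWN | NWN; N -> i | iDW; W -> ci | iN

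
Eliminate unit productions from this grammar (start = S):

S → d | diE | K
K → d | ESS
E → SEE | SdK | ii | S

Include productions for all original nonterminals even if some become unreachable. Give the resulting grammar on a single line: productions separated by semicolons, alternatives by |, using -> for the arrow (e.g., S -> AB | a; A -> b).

S -> d | ESS | diE; E -> d | ii | ESS | SEE | SdK | diE; K -> d | ESS

Unit productions: E->S, S->K.
Unit pairs (A ⇒* B via units): (E,K), (E,S), (S,K).
S: inherits non-unit rules of {K, S} → ESS | d | diE.
E: inherits non-unit rules of {E, K, S} → ESS | SEE | SdK | d | diE | ii.
K: inherits non-unit rules of {K} → ESS | d.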